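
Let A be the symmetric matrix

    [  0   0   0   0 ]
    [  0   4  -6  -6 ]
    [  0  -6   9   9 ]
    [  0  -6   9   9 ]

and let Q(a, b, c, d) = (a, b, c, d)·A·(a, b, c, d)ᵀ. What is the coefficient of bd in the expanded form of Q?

-12

The coefficient of bd is A[2,4] + A[4,2] = 2·(-6) = -12.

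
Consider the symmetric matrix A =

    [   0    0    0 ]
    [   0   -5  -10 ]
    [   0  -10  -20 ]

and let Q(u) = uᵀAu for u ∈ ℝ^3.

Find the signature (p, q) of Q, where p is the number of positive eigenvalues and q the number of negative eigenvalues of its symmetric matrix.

Applying the same elementary operations to the rows and columns of A produces a congruent diagonal matrix with entries 0, -5, 0.
Counting signs: 1 negative, 2 zero.

(0, 1)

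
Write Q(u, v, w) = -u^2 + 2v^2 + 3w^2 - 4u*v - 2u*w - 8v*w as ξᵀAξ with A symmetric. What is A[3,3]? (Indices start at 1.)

The coefficient of w^2 in Q is 3, and that is exactly A[3,3].

3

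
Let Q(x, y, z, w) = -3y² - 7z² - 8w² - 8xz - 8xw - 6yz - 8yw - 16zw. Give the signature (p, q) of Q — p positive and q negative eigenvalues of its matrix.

(2, 2)

The symmetric matrix is A = [[0, 0, -4, -4], [0, -3, -3, -4], [-4, -3, -7, -8], [-4, -4, -8, -8]].
By Sylvester's law of inertia any congruent diagonalization of A has 2 positive, 2 negative and 0 zero entries.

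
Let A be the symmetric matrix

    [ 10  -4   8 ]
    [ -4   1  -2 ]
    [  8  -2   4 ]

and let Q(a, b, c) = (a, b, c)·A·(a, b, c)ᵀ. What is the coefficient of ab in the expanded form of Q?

The coefficient of ab is A[1,2] + A[2,1] = 2·(-4) = -8.

-8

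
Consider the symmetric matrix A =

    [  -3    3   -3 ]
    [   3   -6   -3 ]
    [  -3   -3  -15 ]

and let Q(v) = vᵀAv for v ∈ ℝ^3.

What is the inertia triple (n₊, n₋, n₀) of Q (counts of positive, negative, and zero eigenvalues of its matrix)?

Row-reducing A symmetrically gives the diagonal entries -3, -3, 0.
Counting signs: 2 negative, 1 zero.

(0, 2, 1)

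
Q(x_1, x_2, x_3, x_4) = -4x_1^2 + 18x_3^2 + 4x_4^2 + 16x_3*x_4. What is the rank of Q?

The associated matrix is A = [[-4, 0, 0, 0], [0, 0, 0, 0], [0, 0, 18, 8], [0, 0, 8, 4]].
Congruent diagonalization of A (simultaneous row and column reduction) yields pivots -4, 0, 18, 4/9.
So there are 2 positive, 1 negative, 1 zero pivots.
The rank is the number of nonzero pivots: 3.

3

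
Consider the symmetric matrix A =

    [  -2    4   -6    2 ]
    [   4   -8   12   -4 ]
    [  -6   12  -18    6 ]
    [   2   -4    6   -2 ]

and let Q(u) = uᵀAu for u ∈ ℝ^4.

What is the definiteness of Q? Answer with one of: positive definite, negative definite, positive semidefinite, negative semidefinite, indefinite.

negative semidefinite

Row-reducing A symmetrically gives the diagonal entries -2, 0, 0, 0.
Counting signs: 1 negative, 3 zero.
Hence Q is negative semidefinite.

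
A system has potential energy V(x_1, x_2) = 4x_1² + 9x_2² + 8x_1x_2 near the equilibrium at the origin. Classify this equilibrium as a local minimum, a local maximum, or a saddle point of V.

The Hessian at the origin is H = [[8, 8], [8, 18]].
det H = 8·18 − (8)² = 80 > 0 and H[1,1] = 8 > 0, so H is positive definite.
Therefore the origin is a local minimum.

local minimum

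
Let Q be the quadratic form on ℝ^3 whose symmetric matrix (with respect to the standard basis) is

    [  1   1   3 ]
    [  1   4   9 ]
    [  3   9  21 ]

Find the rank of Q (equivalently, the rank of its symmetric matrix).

2

Symmetric row and column elimination reduces A to a congruent diagonal form with pivots 1, 3, 0.
That gives 2 positive, 1 zero pivots.
The rank is the number of nonzero pivots: 2.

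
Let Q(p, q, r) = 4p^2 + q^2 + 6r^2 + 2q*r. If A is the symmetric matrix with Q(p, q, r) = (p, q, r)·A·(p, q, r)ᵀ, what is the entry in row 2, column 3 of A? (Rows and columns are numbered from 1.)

The coefficient of q·r in Q is 2. For a symmetric A this equals A[2,3] + A[3,2] = 2·A[2,3].
So A[2,3] = 2/2 = 1.

1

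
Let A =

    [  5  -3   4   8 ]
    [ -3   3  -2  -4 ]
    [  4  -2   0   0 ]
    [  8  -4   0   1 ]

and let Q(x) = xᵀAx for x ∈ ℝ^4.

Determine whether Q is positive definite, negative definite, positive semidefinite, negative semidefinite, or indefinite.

indefinite

Row-reducing A symmetrically gives the diagonal entries 5, 6/5, -10/3, 1.
That gives 3 positive, 1 negative pivots.
Hence Q is indefinite.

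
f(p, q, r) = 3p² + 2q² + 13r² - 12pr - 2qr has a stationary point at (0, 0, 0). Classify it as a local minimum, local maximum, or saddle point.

local minimum

The Hessian at the origin is H = [[6, 0, -12], [0, 4, -2], [-12, -2, 26]].
Applying the same elementary operations to the rows and columns of H produces a congruent diagonal matrix with entries 6, 4, 1.
So there are 3 positive pivots.
H is positive definite, so the origin is a strict local minimum.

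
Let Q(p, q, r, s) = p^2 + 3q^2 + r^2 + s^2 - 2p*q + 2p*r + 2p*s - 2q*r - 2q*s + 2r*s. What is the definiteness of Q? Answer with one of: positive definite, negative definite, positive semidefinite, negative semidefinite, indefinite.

The symmetric matrix is A = [[1, -1, 1, 1], [-1, 3, -1, -1], [1, -1, 1, 1], [1, -1, 1, 1]].
Applying the same elementary operations to the rows and columns of A produces a congruent diagonal matrix with entries 1, 2, 0, 0.
That gives 2 positive, 2 zero pivots.
Hence Q is positive semidefinite.

positive semidefinite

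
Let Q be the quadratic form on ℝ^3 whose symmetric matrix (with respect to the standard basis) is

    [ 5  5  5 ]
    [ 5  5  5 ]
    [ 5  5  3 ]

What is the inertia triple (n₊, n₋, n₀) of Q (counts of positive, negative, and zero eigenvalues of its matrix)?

(1, 1, 1)

Symmetric row and column elimination reduces A to a congruent diagonal form with pivots 5, 0, -2.
Counting signs: 1 positive, 1 negative, 1 zero.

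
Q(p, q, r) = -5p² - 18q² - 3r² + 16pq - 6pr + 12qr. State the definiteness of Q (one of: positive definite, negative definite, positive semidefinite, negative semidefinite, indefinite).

The symmetric matrix is A = [[-5, 8, -3], [8, -18, 6], [-3, 6, -3]].
Symmetric row and column elimination reduces A to a congruent diagonal form with pivots -5, -26/5, -12/13.
Counting signs: 3 negative.
Hence Q is negative definite.

negative definite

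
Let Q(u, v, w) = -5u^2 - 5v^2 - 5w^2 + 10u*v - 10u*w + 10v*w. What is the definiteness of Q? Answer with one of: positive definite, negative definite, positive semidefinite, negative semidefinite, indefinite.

The symmetric matrix is A = [[-5, 5, -5], [5, -5, 5], [-5, 5, -5]].
Applying the same elementary operations to the rows and columns of A produces a congruent diagonal matrix with entries -5, 0, 0.
That gives 1 negative, 2 zero pivots.
Hence Q is negative semidefinite.

negative semidefinite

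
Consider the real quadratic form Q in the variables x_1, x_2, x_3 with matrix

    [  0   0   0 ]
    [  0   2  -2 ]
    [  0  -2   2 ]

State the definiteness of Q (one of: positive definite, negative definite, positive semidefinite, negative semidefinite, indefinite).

positive semidefinite

Congruent diagonalization of A (simultaneous row and column reduction) yields pivots 0, 2, 0.
So there are 1 positive, 2 zero pivots.
Hence Q is positive semidefinite.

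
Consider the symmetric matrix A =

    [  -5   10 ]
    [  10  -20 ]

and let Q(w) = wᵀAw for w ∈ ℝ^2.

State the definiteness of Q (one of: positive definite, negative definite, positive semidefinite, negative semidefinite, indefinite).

Applying the same elementary operations to the rows and columns of A produces a congruent diagonal matrix with entries -5, 0.
Counting signs: 1 negative, 1 zero.
Hence Q is negative semidefinite.

negative semidefinite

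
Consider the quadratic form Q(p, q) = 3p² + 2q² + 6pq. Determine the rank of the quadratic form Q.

The associated matrix is A = [[3, 3], [3, 2]].
Symmetric row and column elimination reduces A to a congruent diagonal form with pivots 3, -1.
Counting signs: 1 positive, 1 negative.
The rank is the number of nonzero pivots: 2.

2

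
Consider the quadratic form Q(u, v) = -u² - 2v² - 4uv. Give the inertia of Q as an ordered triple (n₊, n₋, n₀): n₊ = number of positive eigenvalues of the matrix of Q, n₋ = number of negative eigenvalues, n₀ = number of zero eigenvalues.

Write A = [[-1, -2], [-2, -2]].
Applying the same elementary operations to the rows and columns of A produces a congruent diagonal matrix with entries -1, 2.
Counting signs: 1 positive, 1 negative.

(1, 1, 0)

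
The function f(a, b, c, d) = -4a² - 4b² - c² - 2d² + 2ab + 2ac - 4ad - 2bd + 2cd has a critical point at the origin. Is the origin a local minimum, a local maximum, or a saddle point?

local maximum

The Hessian at the origin is H = [[-8, 2, 2, -4], [2, -8, 0, -2], [2, 0, -2, 2], [-4, -2, 2, -4]].
Symmetric row and column elimination reduces H to a congruent diagonal form with pivots -8, -15/2, -22/15, -4/11.
That gives 4 negative pivots.
H is negative definite, so the origin is a strict local maximum.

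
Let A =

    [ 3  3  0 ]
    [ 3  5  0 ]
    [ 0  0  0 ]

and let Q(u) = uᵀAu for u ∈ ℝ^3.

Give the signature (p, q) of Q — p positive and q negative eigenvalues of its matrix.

Applying the same elementary operations to the rows and columns of A produces a congruent diagonal matrix with entries 3, 2, 0.
So there are 2 positive, 1 zero pivots.

(2, 0)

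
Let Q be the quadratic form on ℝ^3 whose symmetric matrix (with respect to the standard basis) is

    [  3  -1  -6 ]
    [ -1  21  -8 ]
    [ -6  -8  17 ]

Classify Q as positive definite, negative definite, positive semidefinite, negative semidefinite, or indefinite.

Row-reducing A symmetrically gives the diagonal entries 3, 62/3, 5/31.
That gives 3 positive pivots.
Hence Q is positive definite.

positive definite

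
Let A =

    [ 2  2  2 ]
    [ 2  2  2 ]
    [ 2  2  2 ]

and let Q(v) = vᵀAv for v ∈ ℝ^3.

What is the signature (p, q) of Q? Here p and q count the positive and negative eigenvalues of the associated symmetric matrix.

(1, 0)

Row-reducing A symmetrically gives the diagonal entries 2, 0, 0.
So there are 1 positive, 2 zero pivots.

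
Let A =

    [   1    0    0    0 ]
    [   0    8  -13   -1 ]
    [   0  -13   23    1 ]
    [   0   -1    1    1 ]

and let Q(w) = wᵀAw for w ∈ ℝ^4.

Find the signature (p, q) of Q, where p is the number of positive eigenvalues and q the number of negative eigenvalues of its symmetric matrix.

An LDLᵀ factorisation of A has diagonal entries 1, 8, 15/8, 2/3.
So there are 4 positive pivots.

(4, 0)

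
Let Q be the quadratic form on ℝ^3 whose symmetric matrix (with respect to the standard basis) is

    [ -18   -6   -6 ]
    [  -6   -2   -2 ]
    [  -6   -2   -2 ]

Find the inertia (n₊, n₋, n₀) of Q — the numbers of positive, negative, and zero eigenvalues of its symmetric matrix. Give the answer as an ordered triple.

(0, 1, 2)

Congruent diagonalization of A (simultaneous row and column reduction) yields pivots -18, 0, 0.
Counting signs: 1 negative, 2 zero.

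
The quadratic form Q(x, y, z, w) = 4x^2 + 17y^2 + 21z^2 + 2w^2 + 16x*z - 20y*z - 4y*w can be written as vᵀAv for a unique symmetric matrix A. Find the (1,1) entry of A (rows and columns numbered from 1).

The coefficient of x^2 in Q is 4, and that is exactly A[1,1].

4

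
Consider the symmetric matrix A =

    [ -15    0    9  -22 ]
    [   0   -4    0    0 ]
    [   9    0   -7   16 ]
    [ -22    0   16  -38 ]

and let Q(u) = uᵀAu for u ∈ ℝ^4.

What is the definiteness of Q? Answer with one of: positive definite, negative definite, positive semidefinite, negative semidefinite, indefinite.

Symmetric row and column elimination reduces A to a congruent diagonal form with pivots -15, -4, -8/5, -5/6.
So there are 4 negative pivots.
Hence Q is negative definite.

negative definite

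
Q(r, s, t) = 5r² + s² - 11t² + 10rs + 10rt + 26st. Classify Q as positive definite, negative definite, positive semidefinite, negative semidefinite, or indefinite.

Write A = [[5, 5, 5], [5, 1, 13], [5, 13, -11]].
Congruent diagonalization of A (simultaneous row and column reduction) yields pivots 5, -4, 0.
Counting signs: 1 positive, 1 negative, 1 zero.
Hence Q is indefinite.

indefinite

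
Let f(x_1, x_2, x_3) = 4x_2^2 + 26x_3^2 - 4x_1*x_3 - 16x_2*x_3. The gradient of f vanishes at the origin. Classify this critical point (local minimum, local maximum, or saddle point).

saddle point

The Hessian at the origin is H = [[0, 0, -4], [0, 8, -16], [-4, -16, 52]].
H is indefinite, so the origin is a saddle point.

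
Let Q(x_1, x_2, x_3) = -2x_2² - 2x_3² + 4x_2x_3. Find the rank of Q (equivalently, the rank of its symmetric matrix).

1

The symmetric matrix is A = [[0, 0, 0], [0, -2, 2], [0, 2, -2]].
Congruent diagonalization of A (simultaneous row and column reduction) yields pivots 0, -2, 0.
So there are 1 negative, 2 zero pivots.
The rank is the number of nonzero pivots: 1.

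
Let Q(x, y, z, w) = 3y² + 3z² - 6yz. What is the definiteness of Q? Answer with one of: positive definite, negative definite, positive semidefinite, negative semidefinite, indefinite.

positive semidefinite

The symmetric matrix is A = [[0, 0, 0, 0], [0, 3, -3, 0], [0, -3, 3, 0], [0, 0, 0, 0]].
Symmetric row and column elimination reduces A to a congruent diagonal form with pivots 0, 3, 0, 0.
So there are 1 positive, 3 zero pivots.
Hence Q is positive semidefinite.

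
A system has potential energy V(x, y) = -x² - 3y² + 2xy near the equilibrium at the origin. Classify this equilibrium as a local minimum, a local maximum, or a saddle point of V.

The Hessian at the origin is H = [[-2, 2], [2, -6]].
det H = -2·-6 − (2)² = 8 > 0 and H[1,1] = -2 < 0, so H is negative definite.
Therefore the origin is a local maximum.

local maximum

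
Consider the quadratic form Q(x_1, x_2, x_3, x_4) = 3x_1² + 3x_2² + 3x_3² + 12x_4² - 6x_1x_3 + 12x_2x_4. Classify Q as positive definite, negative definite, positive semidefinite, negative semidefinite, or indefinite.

The associated matrix is A = [[3, 0, -3, 0], [0, 3, 0, 6], [-3, 0, 3, 0], [0, 6, 0, 12]].
Applying the same elementary operations to the rows and columns of A produces a congruent diagonal matrix with entries 3, 3, 0, 0.
So there are 2 positive, 2 zero pivots.
Hence Q is positive semidefinite.

positive semidefinite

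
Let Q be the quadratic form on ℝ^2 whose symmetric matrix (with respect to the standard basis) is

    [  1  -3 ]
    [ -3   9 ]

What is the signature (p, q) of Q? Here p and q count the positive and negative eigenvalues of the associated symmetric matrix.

Row-reducing A symmetrically gives the diagonal entries 1, 0.
Counting signs: 1 positive, 1 zero.

(1, 0)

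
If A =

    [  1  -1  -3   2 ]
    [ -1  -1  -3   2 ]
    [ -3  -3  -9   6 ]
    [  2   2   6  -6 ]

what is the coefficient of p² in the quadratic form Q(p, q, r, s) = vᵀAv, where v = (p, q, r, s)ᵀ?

The coefficient of p² is the diagonal entry A[1,1] = 1.

1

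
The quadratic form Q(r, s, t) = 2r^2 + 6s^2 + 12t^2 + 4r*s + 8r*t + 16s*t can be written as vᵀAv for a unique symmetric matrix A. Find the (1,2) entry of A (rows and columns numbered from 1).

2

The coefficient of r·s in Q is 4. For a symmetric A this equals A[1,2] + A[2,1] = 2·A[1,2].
So A[1,2] = 4/2 = 2.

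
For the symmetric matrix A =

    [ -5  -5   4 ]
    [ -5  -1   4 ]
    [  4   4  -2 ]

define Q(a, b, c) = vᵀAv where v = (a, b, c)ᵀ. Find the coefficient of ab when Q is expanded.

The coefficient of ab is A[1,2] + A[2,1] = 2·(-5) = -10.

-10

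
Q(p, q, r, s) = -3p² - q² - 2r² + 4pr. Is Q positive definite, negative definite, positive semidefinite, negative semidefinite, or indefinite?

negative semidefinite

The symmetric matrix is A = [[-3, 0, 2, 0], [0, -1, 0, 0], [2, 0, -2, 0], [0, 0, 0, 0]].
Symmetric row and column elimination reduces A to a congruent diagonal form with pivots -3, -1, -2/3, 0.
So there are 3 negative, 1 zero pivots.
Hence Q is negative semidefinite.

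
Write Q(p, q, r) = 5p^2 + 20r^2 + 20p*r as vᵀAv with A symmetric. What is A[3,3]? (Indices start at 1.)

20

The coefficient of r^2 in Q is 20, and that is exactly A[3,3].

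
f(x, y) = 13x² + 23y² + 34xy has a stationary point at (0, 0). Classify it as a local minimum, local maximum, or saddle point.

The Hessian at the origin is H = [[26, 34], [34, 46]].
det H = 26·46 − (34)² = 40 > 0 and H[1,1] = 26 > 0, so H is positive definite.
Therefore the origin is a local minimum.

local minimum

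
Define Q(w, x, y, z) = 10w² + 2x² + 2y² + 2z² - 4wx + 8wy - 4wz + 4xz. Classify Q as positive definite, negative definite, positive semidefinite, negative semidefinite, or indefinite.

positive semidefinite

Write A = [[10, -2, 4, -2], [-2, 2, 0, 2], [4, 0, 2, 0], [-2, 2, 0, 2]].
Row-reducing A symmetrically gives the diagonal entries 10, 8/5, 0, 0.
Counting signs: 2 positive, 2 zero.
Hence Q is positive semidefinite.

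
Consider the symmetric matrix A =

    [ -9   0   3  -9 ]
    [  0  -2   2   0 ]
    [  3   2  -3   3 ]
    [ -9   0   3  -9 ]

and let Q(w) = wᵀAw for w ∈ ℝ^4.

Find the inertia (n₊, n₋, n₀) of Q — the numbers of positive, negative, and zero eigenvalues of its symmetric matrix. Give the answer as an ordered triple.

(0, 2, 2)

Applying the same elementary operations to the rows and columns of A produces a congruent diagonal matrix with entries -9, -2, 0, 0.
Counting signs: 2 negative, 2 zero.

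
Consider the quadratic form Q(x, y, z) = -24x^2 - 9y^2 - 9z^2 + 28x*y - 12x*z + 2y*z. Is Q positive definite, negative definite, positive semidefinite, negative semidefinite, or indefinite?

negative semidefinite

Write A = [[-24, 14, -6], [14, -9, 1], [-6, 1, -9]].
Symmetric row and column elimination reduces A to a congruent diagonal form with pivots -24, -5/6, 0.
Counting signs: 2 negative, 1 zero.
Hence Q is negative semidefinite.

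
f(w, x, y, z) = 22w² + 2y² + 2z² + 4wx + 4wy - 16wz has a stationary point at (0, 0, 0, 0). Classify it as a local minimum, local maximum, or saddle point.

The Hessian at the origin is H = [[44, 4, 4, -16], [4, 0, 0, 0], [4, 0, 4, 0], [-16, 0, 0, 4]].
Applying the same elementary operations to the rows and columns of H produces a congruent diagonal matrix with entries 44, -4/11, 4, 4.
That gives 3 positive, 1 negative pivots.
H is indefinite, so the origin is a saddle point.

saddle point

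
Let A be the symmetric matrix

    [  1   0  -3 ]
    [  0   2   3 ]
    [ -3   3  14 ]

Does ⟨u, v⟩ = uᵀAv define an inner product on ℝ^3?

Leading principal minors: Δ_1 = 1, Δ_2 = 2, Δ_3 = 1.
All leading principal minors are positive, so by Sylvester's criterion Q is positive definite.
⟨·,·⟩ is an inner product exactly when A is positive definite.

yes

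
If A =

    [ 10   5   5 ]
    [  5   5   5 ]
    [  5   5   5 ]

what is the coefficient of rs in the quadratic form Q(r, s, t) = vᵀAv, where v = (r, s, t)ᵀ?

The coefficient of rs is A[1,2] + A[2,1] = 2·5 = 10.

10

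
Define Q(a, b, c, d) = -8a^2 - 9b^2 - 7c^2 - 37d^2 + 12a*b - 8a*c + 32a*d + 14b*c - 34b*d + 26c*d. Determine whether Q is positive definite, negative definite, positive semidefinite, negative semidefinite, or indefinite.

indefinite

The symmetric matrix is A = [[-8, 6, -4, 16], [6, -9, 7, -17], [-4, 7, -7, 13], [16, -17, 13, -37]].
Row-reducing A symmetrically gives the diagonal entries -8, -9/2, -13/9, 10/13.
Counting signs: 1 positive, 3 negative.
Hence Q is indefinite.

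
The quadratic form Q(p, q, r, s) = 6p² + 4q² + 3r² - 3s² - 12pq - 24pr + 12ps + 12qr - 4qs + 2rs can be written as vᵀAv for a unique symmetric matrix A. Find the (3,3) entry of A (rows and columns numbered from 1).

The coefficient of r² in Q is 3, and that is exactly A[3,3].

3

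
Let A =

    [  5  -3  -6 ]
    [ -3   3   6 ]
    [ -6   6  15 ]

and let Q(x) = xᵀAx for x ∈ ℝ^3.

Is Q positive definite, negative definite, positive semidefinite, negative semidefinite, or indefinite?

Row-reducing A symmetrically gives the diagonal entries 5, 6/5, 3.
That gives 3 positive pivots.
Hence Q is positive definite.

positive definite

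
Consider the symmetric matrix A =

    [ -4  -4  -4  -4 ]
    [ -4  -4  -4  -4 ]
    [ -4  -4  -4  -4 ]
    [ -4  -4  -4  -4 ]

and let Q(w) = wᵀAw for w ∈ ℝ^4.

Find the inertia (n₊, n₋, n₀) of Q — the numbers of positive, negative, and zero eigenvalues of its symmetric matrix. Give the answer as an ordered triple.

(0, 1, 3)

Row-reducing A symmetrically gives the diagonal entries -4, 0, 0, 0.
That gives 1 negative, 3 zero pivots.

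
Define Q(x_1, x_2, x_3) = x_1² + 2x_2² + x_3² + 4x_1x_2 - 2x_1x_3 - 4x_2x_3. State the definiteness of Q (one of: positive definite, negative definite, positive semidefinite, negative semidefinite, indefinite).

indefinite

Write A = [[1, 2, -1], [2, 2, -2], [-1, -2, 1]].
Row-reducing A symmetrically gives the diagonal entries 1, -2, 0.
That gives 1 positive, 1 negative, 1 zero pivots.
Hence Q is indefinite.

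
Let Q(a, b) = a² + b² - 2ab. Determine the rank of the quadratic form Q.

1

The associated matrix is A = [[1, -1], [-1, 1]].
Applying the same elementary operations to the rows and columns of A produces a congruent diagonal matrix with entries 1, 0.
So there are 1 positive, 1 zero pivots.
The rank is the number of nonzero pivots: 1.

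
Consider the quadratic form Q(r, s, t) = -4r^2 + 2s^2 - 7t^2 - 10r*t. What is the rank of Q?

Write A = [[-4, 0, -5], [0, 2, 0], [-5, 0, -7]].
An LDLᵀ factorisation of A has diagonal entries -4, 2, -3/4.
Counting signs: 1 positive, 2 negative.
The rank is the number of nonzero pivots: 3.

3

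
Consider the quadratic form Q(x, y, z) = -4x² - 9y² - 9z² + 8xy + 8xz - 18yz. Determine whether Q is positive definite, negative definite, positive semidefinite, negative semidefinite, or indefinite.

Write A = [[-4, 4, 4], [4, -9, -9], [4, -9, -9]].
Row-reducing A symmetrically gives the diagonal entries -4, -5, 0.
That gives 2 negative, 1 zero pivots.
Hence Q is negative semidefinite.

negative semidefinite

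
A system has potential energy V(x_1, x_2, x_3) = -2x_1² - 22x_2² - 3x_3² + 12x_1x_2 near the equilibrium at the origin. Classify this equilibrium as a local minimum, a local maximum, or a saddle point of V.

local maximum

The Hessian at the origin is H = [[-4, 12, 0], [12, -44, 0], [0, 0, -6]].
Row-reducing H symmetrically gives the diagonal entries -4, -8, -6.
So there are 3 negative pivots.
H is negative definite, so the origin is a strict local maximum.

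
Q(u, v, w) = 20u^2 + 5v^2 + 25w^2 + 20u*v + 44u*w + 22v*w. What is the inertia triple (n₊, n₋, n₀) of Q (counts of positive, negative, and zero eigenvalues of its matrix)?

The associated matrix is A = [[20, 10, 22], [10, 5, 11], [22, 11, 25]].
Symmetric row and column elimination reduces A to a congruent diagonal form with pivots 20, 0, 4/5.
So there are 2 positive, 1 zero pivots.

(2, 0, 1)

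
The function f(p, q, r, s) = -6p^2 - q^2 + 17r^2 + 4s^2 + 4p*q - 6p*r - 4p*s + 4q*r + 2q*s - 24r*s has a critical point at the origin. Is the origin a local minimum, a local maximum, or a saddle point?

The Hessian at the origin is H = [[-12, 4, -6, -4], [4, -2, 4, 2], [-6, 4, 34, -24], [-4, 2, -24, 8]].
Congruent diagonalization of H (simultaneous row and column reduction) yields pivots -12, -2/3, 43, 30/43.
That gives 2 positive, 2 negative pivots.
H is indefinite, so the origin is a saddle point.

saddle point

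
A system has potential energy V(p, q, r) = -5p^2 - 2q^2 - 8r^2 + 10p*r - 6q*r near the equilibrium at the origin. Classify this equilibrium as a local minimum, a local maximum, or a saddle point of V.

saddle point

The Hessian at the origin is H = [[-10, 0, 10], [0, -4, -6], [10, -6, -16]].
Row-reducing H symmetrically gives the diagonal entries -10, -4, 3.
Counting signs: 1 positive, 2 negative.
H is indefinite, so the origin is a saddle point.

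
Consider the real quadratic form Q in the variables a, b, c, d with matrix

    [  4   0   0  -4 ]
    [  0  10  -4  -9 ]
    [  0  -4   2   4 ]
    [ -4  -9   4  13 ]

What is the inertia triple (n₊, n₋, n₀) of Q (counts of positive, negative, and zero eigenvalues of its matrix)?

Symmetric row and column elimination reduces A to a congruent diagonal form with pivots 4, 10, 2/5, 1/2.
That gives 4 positive pivots.

(4, 0, 0)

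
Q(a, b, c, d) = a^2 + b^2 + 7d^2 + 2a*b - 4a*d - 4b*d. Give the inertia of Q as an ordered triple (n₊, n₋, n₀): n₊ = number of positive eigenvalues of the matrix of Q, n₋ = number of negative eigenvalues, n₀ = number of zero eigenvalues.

(2, 0, 2)

Write A = [[1, 1, 0, -2], [1, 1, 0, -2], [0, 0, 0, 0], [-2, -2, 0, 7]].
Applying the same elementary operations to the rows and columns of A produces a congruent diagonal matrix with entries 1, 0, 0, 3.
Counting signs: 2 positive, 2 zero.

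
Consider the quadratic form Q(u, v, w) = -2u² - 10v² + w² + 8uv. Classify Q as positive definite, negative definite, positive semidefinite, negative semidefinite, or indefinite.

Write A = [[-2, 4, 0], [4, -10, 0], [0, 0, 1]].
Symmetric row and column elimination reduces A to a congruent diagonal form with pivots -2, -2, 1.
Counting signs: 1 positive, 2 negative.
Hence Q is indefinite.

indefinite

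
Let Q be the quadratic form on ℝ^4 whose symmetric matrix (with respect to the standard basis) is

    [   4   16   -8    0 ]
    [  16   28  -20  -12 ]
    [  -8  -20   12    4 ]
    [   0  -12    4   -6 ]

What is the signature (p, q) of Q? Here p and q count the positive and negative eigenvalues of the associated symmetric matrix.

(1, 2)

Symmetric row and column elimination reduces A to a congruent diagonal form with pivots 4, -36, 0, -2.
So there are 1 positive, 2 negative, 1 zero pivots.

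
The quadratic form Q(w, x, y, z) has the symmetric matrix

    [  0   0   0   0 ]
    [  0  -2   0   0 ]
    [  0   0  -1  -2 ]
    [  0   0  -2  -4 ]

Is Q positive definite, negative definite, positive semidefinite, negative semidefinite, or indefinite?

negative semidefinite

Row-reducing A symmetrically gives the diagonal entries 0, -2, -1, 0.
So there are 2 negative, 2 zero pivots.
Hence Q is negative semidefinite.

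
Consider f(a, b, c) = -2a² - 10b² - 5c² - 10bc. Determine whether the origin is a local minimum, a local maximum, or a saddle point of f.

local maximum

The Hessian at the origin is H = [[-4, 0, 0], [0, -20, -10], [0, -10, -10]].
An LDLᵀ factorisation of H has diagonal entries -4, -20, -5.
That gives 3 negative pivots.
H is negative definite, so the origin is a strict local maximum.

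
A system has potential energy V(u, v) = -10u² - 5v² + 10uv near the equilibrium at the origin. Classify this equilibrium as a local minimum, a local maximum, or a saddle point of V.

The Hessian at the origin is H = [[-20, 10], [10, -10]].
det H = -20·-10 − (10)² = 100 > 0 and H[1,1] = -20 < 0, so H is negative definite.
Therefore the origin is a local maximum.

local maximum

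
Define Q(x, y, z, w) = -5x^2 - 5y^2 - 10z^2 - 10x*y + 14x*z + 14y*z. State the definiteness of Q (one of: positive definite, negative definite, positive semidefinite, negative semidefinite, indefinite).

negative semidefinite

Write A = [[-5, -5, 7, 0], [-5, -5, 7, 0], [7, 7, -10, 0], [0, 0, 0, 0]].
Symmetric row and column elimination reduces A to a congruent diagonal form with pivots -5, 0, -1/5, 0.
That gives 2 negative, 2 zero pivots.
Hence Q is negative semidefinite.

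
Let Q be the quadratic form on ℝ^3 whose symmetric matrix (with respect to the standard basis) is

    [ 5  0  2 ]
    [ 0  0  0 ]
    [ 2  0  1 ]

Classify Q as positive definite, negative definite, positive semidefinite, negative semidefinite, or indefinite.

Row-reducing A symmetrically gives the diagonal entries 5, 0, 1/5.
That gives 2 positive, 1 zero pivots.
Hence Q is positive semidefinite.

positive semidefinite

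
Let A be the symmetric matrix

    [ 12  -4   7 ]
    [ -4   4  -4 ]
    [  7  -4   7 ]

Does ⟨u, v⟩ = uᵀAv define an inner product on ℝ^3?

yes

Leading principal minors: Δ_1 = 12, Δ_2 = 32, Δ_3 = 60.
All leading principal minors are positive, so by Sylvester's criterion Q is positive definite.
⟨·,·⟩ is an inner product exactly when A is positive definite.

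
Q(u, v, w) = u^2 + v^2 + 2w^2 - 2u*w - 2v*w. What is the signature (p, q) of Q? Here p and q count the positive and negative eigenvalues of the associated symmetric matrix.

(2, 0)

The symmetric matrix is A = [[1, 0, -1], [0, 1, -1], [-1, -1, 2]].
Congruent diagonalization of A (simultaneous row and column reduction) yields pivots 1, 1, 0.
So there are 2 positive, 1 zero pivots.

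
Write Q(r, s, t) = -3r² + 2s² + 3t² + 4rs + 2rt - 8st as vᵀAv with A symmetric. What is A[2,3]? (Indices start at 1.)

The coefficient of s·t in Q is -8. For a symmetric A this equals A[2,3] + A[3,2] = 2·A[2,3].
So A[2,3] = -8/2 = -4.

-4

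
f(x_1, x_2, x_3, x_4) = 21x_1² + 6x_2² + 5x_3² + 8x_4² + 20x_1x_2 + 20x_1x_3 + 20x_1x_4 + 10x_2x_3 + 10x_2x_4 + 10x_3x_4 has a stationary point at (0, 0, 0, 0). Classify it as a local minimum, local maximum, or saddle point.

The Hessian at the origin is H = [[42, 20, 20, 20], [20, 12, 10, 10], [20, 10, 10, 10], [20, 10, 10, 16]].
Congruent diagonalization of H (simultaneous row and column reduction) yields pivots 42, 52/21, 5/13, 6.
That gives 4 positive pivots.
H is positive definite, so the origin is a strict local minimum.

local minimum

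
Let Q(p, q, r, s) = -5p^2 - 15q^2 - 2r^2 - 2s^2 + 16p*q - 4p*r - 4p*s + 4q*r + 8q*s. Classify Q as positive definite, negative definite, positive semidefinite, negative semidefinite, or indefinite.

negative definite

The symmetric matrix is A = [[-5, 8, -2, -2], [8, -15, 2, 4], [-2, 2, -2, 0], [-2, 4, 0, -2]].
Applying the same elementary operations to the rows and columns of A produces a congruent diagonal matrix with entries -5, -11/5, -6/11, -2/3.
That gives 4 negative pivots.
Hence Q is negative definite.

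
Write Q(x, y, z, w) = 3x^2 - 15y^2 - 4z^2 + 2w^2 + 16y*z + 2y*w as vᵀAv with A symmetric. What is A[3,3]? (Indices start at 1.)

-4

The coefficient of z^2 in Q is -4, and that is exactly A[3,3].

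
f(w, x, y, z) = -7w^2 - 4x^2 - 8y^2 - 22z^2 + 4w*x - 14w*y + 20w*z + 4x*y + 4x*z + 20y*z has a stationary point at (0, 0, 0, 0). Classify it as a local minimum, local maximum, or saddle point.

The Hessian at the origin is H = [[-14, 4, -14, 20], [4, -8, 4, 4], [-14, 4, -16, 20], [20, 4, 20, -44]].
Congruent diagonalization of H (simultaneous row and column reduction) yields pivots -14, -48/7, -2, -5/3.
So there are 4 negative pivots.
H is negative definite, so the origin is a strict local maximum.

local maximum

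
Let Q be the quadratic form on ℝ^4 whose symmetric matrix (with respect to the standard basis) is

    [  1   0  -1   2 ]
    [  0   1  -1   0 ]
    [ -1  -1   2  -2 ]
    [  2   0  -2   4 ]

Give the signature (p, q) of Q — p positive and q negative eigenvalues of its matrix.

Row-reducing A symmetrically gives the diagonal entries 1, 1, 0, 0.
So there are 2 positive, 2 zero pivots.

(2, 0)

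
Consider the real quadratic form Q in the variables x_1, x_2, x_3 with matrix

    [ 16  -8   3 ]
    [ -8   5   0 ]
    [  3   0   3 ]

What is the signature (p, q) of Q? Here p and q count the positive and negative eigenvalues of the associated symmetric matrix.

Congruent diagonalization of A (simultaneous row and column reduction) yields pivots 16, 1, 3/16.
That gives 3 positive pivots.

(3, 0)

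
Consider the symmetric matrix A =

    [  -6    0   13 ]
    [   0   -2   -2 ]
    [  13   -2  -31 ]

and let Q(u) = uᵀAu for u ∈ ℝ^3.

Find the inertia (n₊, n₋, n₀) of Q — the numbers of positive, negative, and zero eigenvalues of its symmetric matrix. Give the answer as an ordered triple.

(0, 3, 0)

Row-reducing A symmetrically gives the diagonal entries -6, -2, -5/6.
So there are 3 negative pivots.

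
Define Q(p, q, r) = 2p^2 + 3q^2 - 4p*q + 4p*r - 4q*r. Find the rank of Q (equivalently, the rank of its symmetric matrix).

Write A = [[2, -2, 2], [-2, 3, -2], [2, -2, 0]].
Applying the same elementary operations to the rows and columns of A produces a congruent diagonal matrix with entries 2, 1, -2.
Counting signs: 2 positive, 1 negative.
The rank is the number of nonzero pivots: 3.

3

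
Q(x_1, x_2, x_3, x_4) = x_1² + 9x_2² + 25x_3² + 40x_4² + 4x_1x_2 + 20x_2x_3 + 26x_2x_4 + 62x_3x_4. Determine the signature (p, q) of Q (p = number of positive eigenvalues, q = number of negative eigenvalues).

(4, 0)

Write A = [[1, 2, 0, 0], [2, 9, 10, 13], [0, 10, 25, 31], [0, 13, 31, 40]].
Applying the same elementary operations to the rows and columns of A produces a congruent diagonal matrix with entries 1, 5, 5, 6/5.
That gives 4 positive pivots.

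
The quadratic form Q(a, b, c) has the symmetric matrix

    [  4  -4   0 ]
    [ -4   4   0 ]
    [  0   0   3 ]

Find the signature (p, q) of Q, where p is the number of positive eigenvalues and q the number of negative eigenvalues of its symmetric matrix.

Row-reducing A symmetrically gives the diagonal entries 4, 0, 3.
That gives 2 positive, 1 zero pivots.

(2, 0)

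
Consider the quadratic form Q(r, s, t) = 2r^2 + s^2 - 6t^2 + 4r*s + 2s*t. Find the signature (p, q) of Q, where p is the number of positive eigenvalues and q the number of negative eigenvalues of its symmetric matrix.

(1, 2)

Write A = [[2, 2, 0], [2, 1, 1], [0, 1, -6]].
Symmetric row and column elimination reduces A to a congruent diagonal form with pivots 2, -1, -5.
So there are 1 positive, 2 negative pivots.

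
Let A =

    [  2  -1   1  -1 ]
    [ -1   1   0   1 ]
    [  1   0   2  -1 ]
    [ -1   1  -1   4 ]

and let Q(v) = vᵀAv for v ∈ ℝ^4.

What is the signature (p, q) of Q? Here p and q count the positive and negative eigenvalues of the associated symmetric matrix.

(4, 0)

Symmetric row and column elimination reduces A to a congruent diagonal form with pivots 2, 1/2, 1, 2.
That gives 4 positive pivots.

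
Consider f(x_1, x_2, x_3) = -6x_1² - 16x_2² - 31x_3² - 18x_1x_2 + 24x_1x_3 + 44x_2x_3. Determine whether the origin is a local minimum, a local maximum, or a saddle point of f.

The Hessian at the origin is H = [[-12, -18, 24], [-18, -32, 44], [24, 44, -62]].
Row-reducing H symmetrically gives the diagonal entries -12, -5, -6/5.
Counting signs: 3 negative.
H is negative definite, so the origin is a strict local maximum.

local maximum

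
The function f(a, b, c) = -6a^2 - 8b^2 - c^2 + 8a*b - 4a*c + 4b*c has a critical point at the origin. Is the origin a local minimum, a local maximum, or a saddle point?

local maximum

The Hessian at the origin is H = [[-12, 8, -4], [8, -16, 4], [-4, 4, -2]].
An LDLᵀ factorisation of H has diagonal entries -12, -32/3, -1/2.
Counting signs: 3 negative.
H is negative definite, so the origin is a strict local maximum.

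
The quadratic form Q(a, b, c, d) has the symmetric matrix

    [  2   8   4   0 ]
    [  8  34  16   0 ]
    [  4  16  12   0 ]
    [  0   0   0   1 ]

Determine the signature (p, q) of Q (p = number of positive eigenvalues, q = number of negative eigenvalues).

(4, 0)

Row-reducing A symmetrically gives the diagonal entries 2, 2, 4, 1.
Counting signs: 4 positive.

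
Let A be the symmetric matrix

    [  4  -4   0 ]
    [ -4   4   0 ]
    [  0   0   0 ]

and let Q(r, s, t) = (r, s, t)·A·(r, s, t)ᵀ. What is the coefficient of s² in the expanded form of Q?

4

The coefficient of s² is the diagonal entry A[2,2] = 4.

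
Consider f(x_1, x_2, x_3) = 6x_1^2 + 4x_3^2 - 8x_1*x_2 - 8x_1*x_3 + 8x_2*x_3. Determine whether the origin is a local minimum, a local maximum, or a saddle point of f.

The Hessian at the origin is H = [[12, -8, -8], [-8, 0, 8], [-8, 8, 8]].
An LDLᵀ factorisation of H has diagonal entries 12, -16/3, 4.
So there are 2 positive, 1 negative pivots.
H is indefinite, so the origin is a saddle point.

saddle point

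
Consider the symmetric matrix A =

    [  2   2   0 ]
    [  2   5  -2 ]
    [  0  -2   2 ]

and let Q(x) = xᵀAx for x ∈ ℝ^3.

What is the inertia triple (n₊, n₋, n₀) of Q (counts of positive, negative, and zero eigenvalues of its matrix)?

(3, 0, 0)

Applying the same elementary operations to the rows and columns of A produces a congruent diagonal matrix with entries 2, 3, 2/3.
That gives 3 positive pivots.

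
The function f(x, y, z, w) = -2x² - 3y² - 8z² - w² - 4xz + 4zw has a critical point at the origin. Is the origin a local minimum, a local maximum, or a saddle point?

local maximum

The Hessian at the origin is H = [[-4, 0, -4, 0], [0, -6, 0, 0], [-4, 0, -16, 4], [0, 0, 4, -2]].
Congruent diagonalization of H (simultaneous row and column reduction) yields pivots -4, -6, -12, -2/3.
Counting signs: 4 negative.
H is negative definite, so the origin is a strict local maximum.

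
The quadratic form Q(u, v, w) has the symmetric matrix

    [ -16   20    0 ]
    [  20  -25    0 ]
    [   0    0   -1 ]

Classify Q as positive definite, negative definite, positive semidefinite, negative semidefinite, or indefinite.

negative semidefinite

Applying the same elementary operations to the rows and columns of A produces a congruent diagonal matrix with entries -16, 0, -1.
That gives 2 negative, 1 zero pivots.
Hence Q is negative semidefinite.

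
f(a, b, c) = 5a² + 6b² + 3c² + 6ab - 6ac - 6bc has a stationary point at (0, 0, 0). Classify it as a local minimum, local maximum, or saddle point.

local minimum

The Hessian at the origin is H = [[10, 6, -6], [6, 12, -6], [-6, -6, 6]].
Congruent diagonalization of H (simultaneous row and column reduction) yields pivots 10, 42/5, 12/7.
That gives 3 positive pivots.
H is positive definite, so the origin is a strict local minimum.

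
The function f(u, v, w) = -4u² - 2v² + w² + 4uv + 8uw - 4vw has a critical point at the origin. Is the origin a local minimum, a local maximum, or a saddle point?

saddle point

The Hessian at the origin is H = [[-8, 4, 8], [4, -4, -4], [8, -4, 2]].
An LDLᵀ factorisation of H has diagonal entries -8, -2, 10.
So there are 1 positive, 2 negative pivots.
H is indefinite, so the origin is a saddle point.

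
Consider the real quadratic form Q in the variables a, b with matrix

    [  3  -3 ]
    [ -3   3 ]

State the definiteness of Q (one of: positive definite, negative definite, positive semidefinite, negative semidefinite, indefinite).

positive semidefinite

Row-reducing A symmetrically gives the diagonal entries 3, 0.
That gives 1 positive, 1 zero pivots.
Hence Q is positive semidefinite.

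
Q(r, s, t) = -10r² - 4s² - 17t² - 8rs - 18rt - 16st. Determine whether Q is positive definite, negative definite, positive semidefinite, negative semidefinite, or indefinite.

negative definite

The symmetric matrix of Q is A = [[-10, -4, -9], [-4, -4, -8], [-9, -8, -17]].
Leading principal minors: Δ_1 = -10, Δ_2 = 24, Δ_3 = -20.
The signs alternate starting with Δ_1 < 0, so by Sylvester's criterion Q is negative definite.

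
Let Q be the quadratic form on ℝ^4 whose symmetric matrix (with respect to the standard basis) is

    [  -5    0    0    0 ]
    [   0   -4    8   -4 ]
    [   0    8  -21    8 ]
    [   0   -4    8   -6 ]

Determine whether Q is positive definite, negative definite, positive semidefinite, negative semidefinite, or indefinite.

Leading principal minors: Δ_1 = -5, Δ_2 = 20, Δ_3 = -100, Δ_4 = 200.
The signs alternate starting with Δ_1 < 0, so by Sylvester's criterion Q is negative definite.

negative definite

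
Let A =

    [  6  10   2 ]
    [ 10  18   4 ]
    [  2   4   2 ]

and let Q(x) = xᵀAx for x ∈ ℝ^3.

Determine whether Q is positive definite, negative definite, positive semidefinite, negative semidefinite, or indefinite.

Congruent diagonalization of A (simultaneous row and column reduction) yields pivots 6, 4/3, 1.
Counting signs: 3 positive.
Hence Q is positive definite.

positive definite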